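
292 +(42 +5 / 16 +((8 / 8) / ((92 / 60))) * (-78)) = 104307/368 = 283.44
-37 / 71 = -0.52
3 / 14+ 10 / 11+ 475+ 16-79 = 63621/154 = 413.12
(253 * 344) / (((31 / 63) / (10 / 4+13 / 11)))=20187468/31 = 651208.65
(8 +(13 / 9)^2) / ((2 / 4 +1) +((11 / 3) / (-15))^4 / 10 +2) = 206803125/71768258 = 2.88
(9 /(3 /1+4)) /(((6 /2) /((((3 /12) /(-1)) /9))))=-0.01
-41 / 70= -0.59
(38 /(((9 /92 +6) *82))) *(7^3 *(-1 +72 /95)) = -725788/115005 = -6.31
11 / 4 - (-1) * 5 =31/4 = 7.75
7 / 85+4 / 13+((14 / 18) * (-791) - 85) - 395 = -10888106/9945 = -1094.83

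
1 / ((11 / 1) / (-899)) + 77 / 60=-53093/660 = -80.44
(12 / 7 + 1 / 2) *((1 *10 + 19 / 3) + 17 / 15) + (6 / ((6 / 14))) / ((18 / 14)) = 15613/315 = 49.57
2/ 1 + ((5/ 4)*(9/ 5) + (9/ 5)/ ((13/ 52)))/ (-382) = 15091/7640 = 1.98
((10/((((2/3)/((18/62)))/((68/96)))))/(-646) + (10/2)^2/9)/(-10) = -47039/169632 = -0.28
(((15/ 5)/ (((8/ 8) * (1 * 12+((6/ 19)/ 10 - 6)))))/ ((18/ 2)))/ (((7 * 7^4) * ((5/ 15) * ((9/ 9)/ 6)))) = 190/3210137 = 0.00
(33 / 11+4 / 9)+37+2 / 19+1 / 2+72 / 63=42.19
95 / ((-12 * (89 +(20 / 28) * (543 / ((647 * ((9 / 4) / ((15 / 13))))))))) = -5593315/63097836 = -0.09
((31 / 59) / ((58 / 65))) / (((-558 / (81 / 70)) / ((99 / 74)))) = -11583/7090384 = 0.00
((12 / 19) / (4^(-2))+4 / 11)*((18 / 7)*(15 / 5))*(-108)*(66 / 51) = -25520832/2261 = -11287.41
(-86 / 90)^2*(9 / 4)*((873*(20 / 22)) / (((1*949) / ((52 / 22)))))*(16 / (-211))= -2869648/9318815 = -0.31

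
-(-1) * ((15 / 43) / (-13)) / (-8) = 15/4472 = 0.00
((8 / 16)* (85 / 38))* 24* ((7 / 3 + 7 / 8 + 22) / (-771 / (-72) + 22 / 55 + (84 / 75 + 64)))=7713750/869003 = 8.88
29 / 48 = 0.60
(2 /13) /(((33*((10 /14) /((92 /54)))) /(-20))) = -2576/11583 = -0.22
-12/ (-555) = 4/185 = 0.02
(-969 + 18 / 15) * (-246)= 1190394/5 = 238078.80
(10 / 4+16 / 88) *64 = 1888/11 = 171.64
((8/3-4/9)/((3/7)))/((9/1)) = 140/243 = 0.58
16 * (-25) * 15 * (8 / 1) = -48000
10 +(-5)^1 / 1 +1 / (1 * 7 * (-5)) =174/35 = 4.97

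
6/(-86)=-3/43 = -0.07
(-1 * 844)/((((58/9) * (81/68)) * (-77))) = 28696/20097 = 1.43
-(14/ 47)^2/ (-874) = 98/965333 = 0.00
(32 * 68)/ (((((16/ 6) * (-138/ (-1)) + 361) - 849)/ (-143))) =38896/15 = 2593.07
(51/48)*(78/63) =221/168 = 1.32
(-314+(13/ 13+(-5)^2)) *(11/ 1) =-3168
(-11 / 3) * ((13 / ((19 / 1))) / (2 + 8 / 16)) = -286/285 = -1.00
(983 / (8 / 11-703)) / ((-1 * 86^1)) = 10813/664350 = 0.02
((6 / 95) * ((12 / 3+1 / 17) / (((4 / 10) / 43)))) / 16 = 8901/5168 = 1.72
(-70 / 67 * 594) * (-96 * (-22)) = -87816960/67 = -1310700.90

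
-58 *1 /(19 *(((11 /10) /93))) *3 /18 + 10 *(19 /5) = -1048/209 = -5.01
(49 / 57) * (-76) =-196/3 = -65.33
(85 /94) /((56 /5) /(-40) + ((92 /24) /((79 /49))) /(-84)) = -6043500/2060527 = -2.93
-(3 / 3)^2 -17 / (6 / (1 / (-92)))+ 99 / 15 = 15541/2760 = 5.63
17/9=1.89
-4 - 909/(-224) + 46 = 10317/224 = 46.06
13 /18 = 0.72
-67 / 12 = -5.58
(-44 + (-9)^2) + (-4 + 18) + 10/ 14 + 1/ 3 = 1093/21 = 52.05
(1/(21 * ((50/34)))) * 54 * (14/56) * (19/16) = 2907/5600 = 0.52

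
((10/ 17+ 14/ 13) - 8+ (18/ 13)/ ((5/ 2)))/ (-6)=0.96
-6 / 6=-1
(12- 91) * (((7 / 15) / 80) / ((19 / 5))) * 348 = -16037/380 = -42.20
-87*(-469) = 40803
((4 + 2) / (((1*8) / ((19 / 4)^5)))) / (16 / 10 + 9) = 171.09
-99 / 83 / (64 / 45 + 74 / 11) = -49005/334822 = -0.15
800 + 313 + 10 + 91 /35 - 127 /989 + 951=10268152/4945 = 2076.47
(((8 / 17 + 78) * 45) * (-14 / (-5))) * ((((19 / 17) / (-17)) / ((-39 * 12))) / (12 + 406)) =4669/1405118 = 0.00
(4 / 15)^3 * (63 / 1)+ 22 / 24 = 3167/1500 = 2.11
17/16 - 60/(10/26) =-2479/16 = -154.94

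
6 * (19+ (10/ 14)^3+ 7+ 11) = 76896/343 = 224.19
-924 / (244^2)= -231/14884 = -0.02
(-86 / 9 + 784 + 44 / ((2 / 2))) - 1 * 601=1957/9 = 217.44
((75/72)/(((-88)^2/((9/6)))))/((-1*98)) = -25/12142592 = 0.00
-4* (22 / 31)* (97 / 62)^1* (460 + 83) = -2317524/961 = -2411.58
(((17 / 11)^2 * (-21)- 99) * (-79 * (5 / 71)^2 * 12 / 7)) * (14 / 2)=701.25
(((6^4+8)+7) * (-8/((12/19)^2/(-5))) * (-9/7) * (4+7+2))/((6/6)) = -30762615/14 = -2197329.64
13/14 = 0.93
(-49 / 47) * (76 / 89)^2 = -283024/372287 = -0.76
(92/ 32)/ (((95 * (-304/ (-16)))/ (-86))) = -989/7220 = -0.14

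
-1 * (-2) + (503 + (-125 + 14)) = 394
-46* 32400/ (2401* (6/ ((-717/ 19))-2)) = 29683800/103243 = 287.51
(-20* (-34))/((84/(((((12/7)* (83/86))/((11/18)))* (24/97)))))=12191040/2248169 = 5.42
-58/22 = -29/11 = -2.64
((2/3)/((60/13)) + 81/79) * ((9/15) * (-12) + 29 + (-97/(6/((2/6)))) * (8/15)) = 22.14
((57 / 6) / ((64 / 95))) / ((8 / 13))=23465/1024 = 22.92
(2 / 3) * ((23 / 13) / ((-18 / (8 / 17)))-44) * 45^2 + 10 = -13138990/221 = -59452.44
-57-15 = -72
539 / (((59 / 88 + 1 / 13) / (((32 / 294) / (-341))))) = -0.23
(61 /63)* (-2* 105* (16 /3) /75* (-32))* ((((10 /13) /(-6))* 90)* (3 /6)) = -312320/117 = -2669.40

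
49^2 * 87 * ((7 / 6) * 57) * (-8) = -111127884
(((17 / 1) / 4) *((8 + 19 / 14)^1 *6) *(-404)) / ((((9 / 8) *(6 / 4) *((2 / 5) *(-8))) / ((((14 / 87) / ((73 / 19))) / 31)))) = 42736130/1771929 = 24.12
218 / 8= 27.25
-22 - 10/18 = -203/9 = -22.56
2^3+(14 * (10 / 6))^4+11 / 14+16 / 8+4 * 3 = 336165839/1134 = 296442.54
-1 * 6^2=-36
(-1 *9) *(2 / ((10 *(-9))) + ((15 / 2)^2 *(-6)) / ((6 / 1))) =10129/20 = 506.45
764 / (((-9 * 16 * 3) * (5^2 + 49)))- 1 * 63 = -503687/7992 = -63.02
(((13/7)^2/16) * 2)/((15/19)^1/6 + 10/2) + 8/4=6127/2940 = 2.08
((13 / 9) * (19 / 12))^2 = 5.23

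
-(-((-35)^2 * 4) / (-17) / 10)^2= -240100/289 = -830.80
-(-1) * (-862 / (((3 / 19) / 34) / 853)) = -474994756/3 = -158331585.33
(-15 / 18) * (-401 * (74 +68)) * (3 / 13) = 142355/13 = 10950.38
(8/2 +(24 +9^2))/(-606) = -109/606 = -0.18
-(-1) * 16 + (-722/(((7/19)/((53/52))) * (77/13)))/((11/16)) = -2813352/5929 = -474.51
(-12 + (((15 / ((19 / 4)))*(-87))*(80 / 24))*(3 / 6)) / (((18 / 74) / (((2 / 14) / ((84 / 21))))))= -9176/133 = -68.99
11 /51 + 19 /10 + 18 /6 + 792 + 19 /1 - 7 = 809.12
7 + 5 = 12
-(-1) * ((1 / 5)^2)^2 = 1/625 = 0.00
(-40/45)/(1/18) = -16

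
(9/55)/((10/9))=81/550 = 0.15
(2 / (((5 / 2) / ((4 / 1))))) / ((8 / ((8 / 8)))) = 2/5 = 0.40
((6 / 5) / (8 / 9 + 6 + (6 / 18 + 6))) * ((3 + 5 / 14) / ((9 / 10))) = 282/833 = 0.34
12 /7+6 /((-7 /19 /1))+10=-32/7 = -4.57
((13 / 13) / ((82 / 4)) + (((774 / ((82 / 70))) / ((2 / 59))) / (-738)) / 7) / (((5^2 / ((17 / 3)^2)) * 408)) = -212857/18154800 = -0.01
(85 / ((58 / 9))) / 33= 0.40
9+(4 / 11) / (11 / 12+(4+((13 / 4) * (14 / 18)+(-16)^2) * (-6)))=612299/68035 = 9.00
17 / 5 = 3.40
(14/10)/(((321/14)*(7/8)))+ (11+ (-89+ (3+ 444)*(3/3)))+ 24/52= 7710271/20865 = 369.53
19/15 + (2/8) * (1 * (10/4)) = 1.89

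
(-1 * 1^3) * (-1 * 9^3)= 729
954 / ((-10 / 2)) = -954/5 = -190.80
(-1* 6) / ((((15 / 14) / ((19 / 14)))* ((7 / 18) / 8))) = -5472/35 = -156.34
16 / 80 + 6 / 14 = 22/35 = 0.63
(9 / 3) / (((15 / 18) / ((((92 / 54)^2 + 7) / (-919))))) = -14438/372195 = -0.04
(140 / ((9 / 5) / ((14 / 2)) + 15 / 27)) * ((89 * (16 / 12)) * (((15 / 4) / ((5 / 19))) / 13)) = 18643275/832 = 22407.78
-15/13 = -1.15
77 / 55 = 7/5 = 1.40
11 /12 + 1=23/12 = 1.92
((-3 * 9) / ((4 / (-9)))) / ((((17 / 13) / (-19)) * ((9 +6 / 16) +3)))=-13338/187 = -71.33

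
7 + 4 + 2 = 13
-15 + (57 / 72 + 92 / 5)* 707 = 1626421/120 = 13553.51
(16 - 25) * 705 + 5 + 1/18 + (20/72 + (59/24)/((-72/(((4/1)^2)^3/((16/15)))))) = -58237/9 = -6470.78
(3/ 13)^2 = 9/169 = 0.05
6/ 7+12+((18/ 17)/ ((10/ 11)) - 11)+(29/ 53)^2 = 5550977/1671355 = 3.32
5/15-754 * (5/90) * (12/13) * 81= -9395/3 = -3131.67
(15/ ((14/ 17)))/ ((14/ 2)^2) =255/686 = 0.37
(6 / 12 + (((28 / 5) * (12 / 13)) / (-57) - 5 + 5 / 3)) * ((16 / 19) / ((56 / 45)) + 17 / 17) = -4831741/985530 = -4.90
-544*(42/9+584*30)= -28600256/3 = -9533418.67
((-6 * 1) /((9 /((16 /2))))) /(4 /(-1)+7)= -16/9 = -1.78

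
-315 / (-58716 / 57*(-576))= -95/178944 = 0.00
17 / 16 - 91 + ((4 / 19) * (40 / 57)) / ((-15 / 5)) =-4677871/51984 = -89.99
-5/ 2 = -2.50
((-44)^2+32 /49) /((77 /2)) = 189792/3773 = 50.30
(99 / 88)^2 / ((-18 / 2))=-0.14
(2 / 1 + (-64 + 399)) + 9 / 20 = 6749/20 = 337.45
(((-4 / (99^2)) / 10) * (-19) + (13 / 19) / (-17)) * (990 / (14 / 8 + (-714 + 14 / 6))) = 4998328/90804021 = 0.06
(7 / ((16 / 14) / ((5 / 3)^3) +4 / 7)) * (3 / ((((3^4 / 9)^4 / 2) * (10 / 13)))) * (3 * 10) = 79625/260982 = 0.31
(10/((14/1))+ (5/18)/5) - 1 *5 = -533/126 = -4.23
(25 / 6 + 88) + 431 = 3139/6 = 523.17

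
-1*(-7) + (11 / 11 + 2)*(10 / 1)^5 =300007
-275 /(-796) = 275/796 = 0.35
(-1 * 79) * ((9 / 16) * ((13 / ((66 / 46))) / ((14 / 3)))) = -212589/2464 = -86.28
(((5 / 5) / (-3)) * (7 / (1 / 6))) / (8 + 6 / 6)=-14/9 = -1.56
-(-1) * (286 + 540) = 826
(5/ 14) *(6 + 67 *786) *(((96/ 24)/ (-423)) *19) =-158840/47 = -3379.57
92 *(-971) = -89332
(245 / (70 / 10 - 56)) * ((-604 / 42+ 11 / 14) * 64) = 91360/21 = 4350.48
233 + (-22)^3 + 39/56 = -583201/56 = -10414.30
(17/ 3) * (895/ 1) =15215/3 = 5071.67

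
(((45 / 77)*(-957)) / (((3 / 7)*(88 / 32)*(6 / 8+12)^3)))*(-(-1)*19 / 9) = -705280/1459161 = -0.48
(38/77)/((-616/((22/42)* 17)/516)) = -13889/3773 = -3.68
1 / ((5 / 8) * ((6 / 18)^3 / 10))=432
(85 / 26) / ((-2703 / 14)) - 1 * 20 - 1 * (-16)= -8303/2067 = -4.02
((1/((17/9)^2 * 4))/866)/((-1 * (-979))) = 81/980072984 = 0.00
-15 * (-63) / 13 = 945/13 = 72.69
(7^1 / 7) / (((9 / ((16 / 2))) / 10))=80/9 = 8.89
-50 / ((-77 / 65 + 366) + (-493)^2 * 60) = -3250/947914813 = 0.00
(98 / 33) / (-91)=-14/429 = -0.03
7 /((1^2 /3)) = 21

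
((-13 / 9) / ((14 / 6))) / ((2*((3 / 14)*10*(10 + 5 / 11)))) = -143/10350 = -0.01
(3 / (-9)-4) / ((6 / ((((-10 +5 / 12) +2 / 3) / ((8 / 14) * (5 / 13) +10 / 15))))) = 126581/17424 = 7.26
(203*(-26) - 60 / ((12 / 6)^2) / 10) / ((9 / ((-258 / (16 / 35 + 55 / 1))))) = 15891295/5823 = 2729.06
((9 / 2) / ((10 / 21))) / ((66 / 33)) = 189/40 = 4.72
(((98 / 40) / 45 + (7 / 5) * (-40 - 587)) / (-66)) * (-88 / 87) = -789971/58725 = -13.45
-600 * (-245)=147000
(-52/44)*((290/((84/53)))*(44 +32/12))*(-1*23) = 22978150/99 = 232102.53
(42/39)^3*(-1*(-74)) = 203056/2197 = 92.42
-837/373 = -2.24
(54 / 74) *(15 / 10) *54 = 2187/37 = 59.11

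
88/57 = 1.54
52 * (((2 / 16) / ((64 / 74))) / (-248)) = -481/15872 = -0.03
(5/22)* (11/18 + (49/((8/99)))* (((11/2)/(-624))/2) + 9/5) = -78239/1317888 = -0.06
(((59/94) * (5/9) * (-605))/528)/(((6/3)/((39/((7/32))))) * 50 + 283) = -210925/149692932 = 0.00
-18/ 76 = -0.24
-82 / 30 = -41/15 = -2.73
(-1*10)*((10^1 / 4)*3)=-75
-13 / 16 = -0.81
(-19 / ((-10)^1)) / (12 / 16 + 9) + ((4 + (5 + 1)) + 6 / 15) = 2066/195 = 10.59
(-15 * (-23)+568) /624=913/624 = 1.46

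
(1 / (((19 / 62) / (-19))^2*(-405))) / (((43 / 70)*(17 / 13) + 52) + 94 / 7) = -699608/4881951 = -0.14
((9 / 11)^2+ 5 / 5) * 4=808/121 = 6.68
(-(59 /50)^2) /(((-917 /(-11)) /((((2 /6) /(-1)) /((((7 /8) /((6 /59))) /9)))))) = 23364/4011875 = 0.01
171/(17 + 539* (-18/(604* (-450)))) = 2582100/257239 = 10.04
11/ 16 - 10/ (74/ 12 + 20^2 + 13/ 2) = 6569/9904 = 0.66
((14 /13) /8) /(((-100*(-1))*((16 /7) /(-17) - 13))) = -833/8127600 = 0.00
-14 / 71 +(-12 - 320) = -23586/71 = -332.20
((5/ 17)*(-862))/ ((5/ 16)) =-13792/17 = -811.29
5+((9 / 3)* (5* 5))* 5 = 380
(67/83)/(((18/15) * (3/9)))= 335/166 = 2.02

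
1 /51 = 0.02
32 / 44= 8/11 = 0.73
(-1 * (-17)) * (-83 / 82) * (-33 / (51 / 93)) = 84909/82 = 1035.48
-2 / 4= -1/2 = -0.50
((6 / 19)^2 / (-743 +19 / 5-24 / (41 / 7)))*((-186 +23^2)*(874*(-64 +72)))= -5544840/17233 = -321.76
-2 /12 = -1/6 = -0.17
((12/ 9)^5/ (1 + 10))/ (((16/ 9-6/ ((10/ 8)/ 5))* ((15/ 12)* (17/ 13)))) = -6656/631125 = -0.01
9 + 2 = 11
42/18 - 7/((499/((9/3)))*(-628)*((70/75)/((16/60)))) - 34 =-14885161/470058 = -31.67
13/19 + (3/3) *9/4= 223/76 = 2.93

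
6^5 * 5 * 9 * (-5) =-1749600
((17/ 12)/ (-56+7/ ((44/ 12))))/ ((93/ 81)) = -99/4340 = -0.02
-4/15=-0.27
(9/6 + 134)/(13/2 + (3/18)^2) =4878/235 = 20.76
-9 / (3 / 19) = -57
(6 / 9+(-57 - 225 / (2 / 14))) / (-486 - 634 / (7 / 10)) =17129/14613 = 1.17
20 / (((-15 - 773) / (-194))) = 970/197 = 4.92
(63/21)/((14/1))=3/14 = 0.21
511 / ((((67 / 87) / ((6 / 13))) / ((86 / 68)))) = 5734953/14807 = 387.31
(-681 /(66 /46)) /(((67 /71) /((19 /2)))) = -7043129/1474 = -4778.24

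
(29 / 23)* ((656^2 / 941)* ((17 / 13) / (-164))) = -1293632/281359 = -4.60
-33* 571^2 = -10759353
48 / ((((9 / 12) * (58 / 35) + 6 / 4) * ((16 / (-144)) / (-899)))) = 283185/2 = 141592.50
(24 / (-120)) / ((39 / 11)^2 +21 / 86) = -10406/666735 = -0.02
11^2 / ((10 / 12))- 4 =706/5 = 141.20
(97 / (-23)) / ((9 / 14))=-1358/207 = -6.56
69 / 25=2.76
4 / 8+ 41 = 83/2 = 41.50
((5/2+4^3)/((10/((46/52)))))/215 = 3059/111800 = 0.03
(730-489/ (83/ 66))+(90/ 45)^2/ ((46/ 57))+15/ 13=8618125/24817 = 347.27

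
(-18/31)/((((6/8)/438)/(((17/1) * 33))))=-190233.29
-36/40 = -9/10 = -0.90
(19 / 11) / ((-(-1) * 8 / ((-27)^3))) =-373977/88 = -4249.74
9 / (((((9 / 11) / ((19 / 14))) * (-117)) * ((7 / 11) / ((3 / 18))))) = -2299/68796 = -0.03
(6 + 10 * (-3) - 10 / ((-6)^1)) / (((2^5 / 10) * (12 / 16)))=-335/36 = -9.31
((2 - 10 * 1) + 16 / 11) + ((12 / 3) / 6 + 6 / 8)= -677/132 = -5.13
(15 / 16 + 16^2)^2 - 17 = 16895969/256 = 65999.88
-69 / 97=-0.71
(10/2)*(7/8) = 35/8 = 4.38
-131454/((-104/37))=2431899/52 = 46767.29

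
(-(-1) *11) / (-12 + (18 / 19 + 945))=209/17745 = 0.01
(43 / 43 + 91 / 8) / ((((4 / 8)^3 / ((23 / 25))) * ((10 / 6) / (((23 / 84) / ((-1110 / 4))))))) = -17457/323750 = -0.05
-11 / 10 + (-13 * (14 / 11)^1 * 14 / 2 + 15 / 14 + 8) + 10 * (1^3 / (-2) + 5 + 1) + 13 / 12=-239147/4620 = -51.76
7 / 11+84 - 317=-2556/11 = -232.36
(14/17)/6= 7/51 = 0.14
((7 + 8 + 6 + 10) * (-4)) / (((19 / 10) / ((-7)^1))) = 8680/19 = 456.84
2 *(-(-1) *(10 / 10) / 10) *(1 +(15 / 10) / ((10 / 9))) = 47/100 = 0.47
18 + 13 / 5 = 103/5 = 20.60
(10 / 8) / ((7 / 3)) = 15/28 = 0.54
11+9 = 20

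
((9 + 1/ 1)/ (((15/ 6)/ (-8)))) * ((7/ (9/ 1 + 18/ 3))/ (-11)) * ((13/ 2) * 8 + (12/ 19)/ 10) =1107904/15675 = 70.68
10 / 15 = 2/3 = 0.67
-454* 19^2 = -163894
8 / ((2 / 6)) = 24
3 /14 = 0.21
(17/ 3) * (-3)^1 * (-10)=170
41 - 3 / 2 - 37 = 5/2 = 2.50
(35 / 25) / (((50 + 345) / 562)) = 3934/1975 = 1.99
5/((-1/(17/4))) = -85/4 = -21.25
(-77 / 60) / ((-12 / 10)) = 1.07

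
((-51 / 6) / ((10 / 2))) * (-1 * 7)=119/10 = 11.90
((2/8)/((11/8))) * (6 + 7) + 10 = 136/11 = 12.36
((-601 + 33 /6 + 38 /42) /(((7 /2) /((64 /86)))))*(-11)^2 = -96695456/6321 = -15297.49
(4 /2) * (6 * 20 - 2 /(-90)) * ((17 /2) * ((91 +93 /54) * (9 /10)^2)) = 153242573/1000 = 153242.57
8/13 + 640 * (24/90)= 6680/39 = 171.28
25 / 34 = 0.74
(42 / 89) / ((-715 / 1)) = -42/63635 = 0.00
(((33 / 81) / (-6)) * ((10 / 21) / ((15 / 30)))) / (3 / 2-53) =220/175203 = 0.00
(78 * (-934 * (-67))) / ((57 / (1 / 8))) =406757/38 = 10704.13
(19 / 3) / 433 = 19/1299 = 0.01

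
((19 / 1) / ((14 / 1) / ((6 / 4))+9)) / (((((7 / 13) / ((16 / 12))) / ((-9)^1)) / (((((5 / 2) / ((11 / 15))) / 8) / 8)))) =-33345/27104 = -1.23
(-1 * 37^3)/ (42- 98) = 50653/56 = 904.52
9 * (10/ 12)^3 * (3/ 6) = 125/48 = 2.60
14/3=4.67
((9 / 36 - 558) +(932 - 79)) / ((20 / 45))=10629/16 = 664.31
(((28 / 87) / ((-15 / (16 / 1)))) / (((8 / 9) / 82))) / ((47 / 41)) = -188272/6815 = -27.63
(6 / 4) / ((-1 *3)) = -1/2 = -0.50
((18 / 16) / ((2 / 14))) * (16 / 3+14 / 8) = 1785/32 = 55.78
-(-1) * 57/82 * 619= 35283/82 = 430.28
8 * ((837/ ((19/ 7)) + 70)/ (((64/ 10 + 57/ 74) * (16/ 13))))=2469935/7201 = 343.00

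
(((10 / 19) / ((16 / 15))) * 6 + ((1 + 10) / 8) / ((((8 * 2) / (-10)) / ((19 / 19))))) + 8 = 12283/1216 = 10.10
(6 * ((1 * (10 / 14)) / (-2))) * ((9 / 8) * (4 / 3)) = -45/14 = -3.21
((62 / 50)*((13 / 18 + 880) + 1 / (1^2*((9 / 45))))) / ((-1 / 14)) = -3459631/225 = -15376.14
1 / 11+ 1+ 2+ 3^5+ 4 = 2751/11 = 250.09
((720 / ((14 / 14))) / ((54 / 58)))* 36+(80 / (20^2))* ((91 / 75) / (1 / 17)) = 10441547/375 = 27844.13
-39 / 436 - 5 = -2219/436 = -5.09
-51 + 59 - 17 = -9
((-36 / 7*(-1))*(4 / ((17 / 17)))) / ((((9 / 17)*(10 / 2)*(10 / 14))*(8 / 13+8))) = 1.26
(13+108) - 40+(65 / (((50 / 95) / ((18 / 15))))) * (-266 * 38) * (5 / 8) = -1872345/2 = -936172.50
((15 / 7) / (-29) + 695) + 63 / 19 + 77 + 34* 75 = 12825458/3857 = 3325.24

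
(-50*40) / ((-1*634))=3.15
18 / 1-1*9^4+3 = -6540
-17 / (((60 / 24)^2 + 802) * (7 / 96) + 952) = -6528/388199 = -0.02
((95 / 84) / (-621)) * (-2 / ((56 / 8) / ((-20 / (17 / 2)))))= -1900/1551879 = 0.00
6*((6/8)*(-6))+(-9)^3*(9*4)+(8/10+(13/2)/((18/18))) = -262637/10 = -26263.70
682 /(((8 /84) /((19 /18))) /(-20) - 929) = -226765/308894 = -0.73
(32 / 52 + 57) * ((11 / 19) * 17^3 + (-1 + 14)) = 40663210/247 = 164628.38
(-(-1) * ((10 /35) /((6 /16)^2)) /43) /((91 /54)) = 0.03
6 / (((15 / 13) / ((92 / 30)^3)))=2530736/16875 = 149.97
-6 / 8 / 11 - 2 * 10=-883/44 = -20.07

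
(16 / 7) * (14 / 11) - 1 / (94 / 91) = 1.94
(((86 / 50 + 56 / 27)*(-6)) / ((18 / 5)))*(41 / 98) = -105001/39690 = -2.65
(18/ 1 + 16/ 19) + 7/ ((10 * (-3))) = 10607/570 = 18.61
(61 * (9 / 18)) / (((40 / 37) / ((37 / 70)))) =83509/5600 = 14.91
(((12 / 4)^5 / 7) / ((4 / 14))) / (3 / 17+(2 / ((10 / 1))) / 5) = 561.28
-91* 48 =-4368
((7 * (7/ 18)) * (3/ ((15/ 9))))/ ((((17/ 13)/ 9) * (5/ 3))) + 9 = 24849/850 = 29.23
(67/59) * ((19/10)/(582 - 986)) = -1273/238360 = -0.01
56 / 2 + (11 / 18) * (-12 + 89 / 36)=14371/648 = 22.18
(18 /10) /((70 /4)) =18/175 = 0.10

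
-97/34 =-2.85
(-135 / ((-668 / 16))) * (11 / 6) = 5.93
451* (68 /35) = 30668/35 = 876.23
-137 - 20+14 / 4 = -307/2 = -153.50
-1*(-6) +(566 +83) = 655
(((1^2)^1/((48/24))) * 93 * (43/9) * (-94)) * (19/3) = -1190369/9 = -132263.22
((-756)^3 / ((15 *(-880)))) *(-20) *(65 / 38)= -234043992/209 = -1119827.71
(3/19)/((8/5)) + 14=2143/152 = 14.10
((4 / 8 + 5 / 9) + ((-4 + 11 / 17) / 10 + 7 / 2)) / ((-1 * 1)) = -6457/1530 = -4.22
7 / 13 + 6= 85/13 = 6.54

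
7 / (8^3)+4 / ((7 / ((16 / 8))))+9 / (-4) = -3919/3584 = -1.09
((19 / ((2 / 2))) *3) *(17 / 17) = 57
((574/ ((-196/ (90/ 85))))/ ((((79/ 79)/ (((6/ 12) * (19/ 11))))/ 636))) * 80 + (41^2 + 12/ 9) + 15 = -528414092/3927 = -134559.23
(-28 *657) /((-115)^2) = -18396/13225 = -1.39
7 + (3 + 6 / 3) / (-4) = 23/4 = 5.75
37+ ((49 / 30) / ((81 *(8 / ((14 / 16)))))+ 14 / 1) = 51.00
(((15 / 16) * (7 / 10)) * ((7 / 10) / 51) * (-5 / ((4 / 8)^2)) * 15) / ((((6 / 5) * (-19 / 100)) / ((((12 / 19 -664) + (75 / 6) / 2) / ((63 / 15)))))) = -364153125/196384 = -1854.29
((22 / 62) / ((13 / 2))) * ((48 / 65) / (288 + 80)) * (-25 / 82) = -165/4940377 = 0.00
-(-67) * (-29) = -1943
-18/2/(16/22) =-12.38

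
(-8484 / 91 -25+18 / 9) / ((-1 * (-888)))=-1511/11544 = -0.13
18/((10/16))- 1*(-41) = 349/5 = 69.80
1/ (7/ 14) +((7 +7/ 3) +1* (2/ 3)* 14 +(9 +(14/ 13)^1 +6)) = 1433/39 = 36.74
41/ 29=1.41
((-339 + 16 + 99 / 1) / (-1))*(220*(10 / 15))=98560/3 = 32853.33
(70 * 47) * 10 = 32900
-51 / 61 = -0.84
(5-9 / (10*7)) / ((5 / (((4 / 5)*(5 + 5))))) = 1364/175 = 7.79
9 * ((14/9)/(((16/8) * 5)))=1.40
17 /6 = 2.83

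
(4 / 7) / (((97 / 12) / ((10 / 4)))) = 120/679 = 0.18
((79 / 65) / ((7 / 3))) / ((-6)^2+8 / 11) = 2607/183820 = 0.01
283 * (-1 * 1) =-283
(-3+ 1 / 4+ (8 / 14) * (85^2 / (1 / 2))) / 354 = 23.32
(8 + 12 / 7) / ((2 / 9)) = 306/7 = 43.71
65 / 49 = 1.33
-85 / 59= -1.44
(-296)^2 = 87616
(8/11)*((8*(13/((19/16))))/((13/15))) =15360/209 = 73.49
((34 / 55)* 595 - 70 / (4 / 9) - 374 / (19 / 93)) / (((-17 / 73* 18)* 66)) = 49442243/8441928 = 5.86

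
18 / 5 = 3.60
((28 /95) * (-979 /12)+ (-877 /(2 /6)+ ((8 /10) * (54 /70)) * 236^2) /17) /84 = 78135704/3561075 = 21.94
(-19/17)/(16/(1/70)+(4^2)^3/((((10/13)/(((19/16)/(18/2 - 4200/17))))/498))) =6745/73069536 = 0.00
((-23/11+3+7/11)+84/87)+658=210703/319 = 660.51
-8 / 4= -2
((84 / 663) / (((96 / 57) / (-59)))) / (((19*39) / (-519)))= 71449/22984 = 3.11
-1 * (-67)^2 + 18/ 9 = -4487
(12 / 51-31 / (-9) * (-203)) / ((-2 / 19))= 2031955/306 = 6640.38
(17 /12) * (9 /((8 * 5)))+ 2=371/160 = 2.32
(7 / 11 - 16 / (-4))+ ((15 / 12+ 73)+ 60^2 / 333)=146027/1628 = 89.70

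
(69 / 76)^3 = 328509/438976 = 0.75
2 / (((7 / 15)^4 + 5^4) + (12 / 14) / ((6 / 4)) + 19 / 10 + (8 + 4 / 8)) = 354375/112694591 = 0.00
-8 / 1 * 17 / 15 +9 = -1/15 = -0.07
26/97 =0.27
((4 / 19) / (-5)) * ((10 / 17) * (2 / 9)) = -16/2907 = -0.01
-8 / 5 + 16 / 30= -16/15 = -1.07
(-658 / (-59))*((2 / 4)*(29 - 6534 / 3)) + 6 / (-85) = -60097139/5015 = -11983.48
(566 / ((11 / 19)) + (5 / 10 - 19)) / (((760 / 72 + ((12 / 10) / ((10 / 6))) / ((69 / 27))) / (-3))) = -327593025/1233826 = -265.51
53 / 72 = 0.74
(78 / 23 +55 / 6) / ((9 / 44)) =38126/621 = 61.39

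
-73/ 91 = -0.80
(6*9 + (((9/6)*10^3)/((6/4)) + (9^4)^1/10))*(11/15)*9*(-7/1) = -3950331/50 = -79006.62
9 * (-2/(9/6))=-12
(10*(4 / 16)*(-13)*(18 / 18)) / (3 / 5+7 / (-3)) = 75/4 = 18.75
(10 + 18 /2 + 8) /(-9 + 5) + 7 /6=-67/12 = -5.58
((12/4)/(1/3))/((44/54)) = 243/22 = 11.05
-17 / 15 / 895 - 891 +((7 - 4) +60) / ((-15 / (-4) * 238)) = -203332654/228225 = -890.93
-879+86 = -793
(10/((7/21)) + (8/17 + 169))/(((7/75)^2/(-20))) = -381487500/833 = -457968.19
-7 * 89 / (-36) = 17.31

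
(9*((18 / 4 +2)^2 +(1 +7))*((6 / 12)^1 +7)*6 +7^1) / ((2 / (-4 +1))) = -30537.38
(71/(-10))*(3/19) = -213/190 = -1.12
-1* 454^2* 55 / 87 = -11336380/87 = -130303.22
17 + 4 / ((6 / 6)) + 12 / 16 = 87/4 = 21.75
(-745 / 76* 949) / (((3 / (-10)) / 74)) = 130795925/57 = 2294665.35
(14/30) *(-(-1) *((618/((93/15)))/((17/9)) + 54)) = 131292/2635 = 49.83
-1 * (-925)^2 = -855625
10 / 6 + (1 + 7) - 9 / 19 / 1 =524/57 = 9.19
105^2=11025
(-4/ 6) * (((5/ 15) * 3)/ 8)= -1/12 = -0.08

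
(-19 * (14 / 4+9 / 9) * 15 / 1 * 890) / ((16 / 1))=-1141425/16 = -71339.06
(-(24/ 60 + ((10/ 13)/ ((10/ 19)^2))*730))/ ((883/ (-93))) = 12256563/57395 = 213.55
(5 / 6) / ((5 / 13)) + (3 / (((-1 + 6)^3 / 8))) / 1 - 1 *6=-2731/750 = -3.64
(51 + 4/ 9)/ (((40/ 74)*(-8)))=-17131/1440 = -11.90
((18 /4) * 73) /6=219/4 = 54.75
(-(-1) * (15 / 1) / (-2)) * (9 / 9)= -15/2 = -7.50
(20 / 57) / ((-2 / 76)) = -40/3 = -13.33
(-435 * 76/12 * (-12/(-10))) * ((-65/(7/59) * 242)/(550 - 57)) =889075.46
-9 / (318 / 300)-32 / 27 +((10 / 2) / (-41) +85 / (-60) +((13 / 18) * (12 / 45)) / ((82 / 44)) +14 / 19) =-77097413/7431660 = -10.37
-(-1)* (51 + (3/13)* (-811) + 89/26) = -3451/26 = -132.73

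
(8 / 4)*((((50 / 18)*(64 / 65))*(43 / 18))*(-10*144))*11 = -206988.03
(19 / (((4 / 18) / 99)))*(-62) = -524799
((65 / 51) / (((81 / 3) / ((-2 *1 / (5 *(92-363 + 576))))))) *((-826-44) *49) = 73892/27999 = 2.64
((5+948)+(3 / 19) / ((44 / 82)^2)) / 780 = 8768831/7172880 = 1.22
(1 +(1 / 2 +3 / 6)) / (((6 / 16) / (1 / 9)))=16/27 = 0.59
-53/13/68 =-53/884 = -0.06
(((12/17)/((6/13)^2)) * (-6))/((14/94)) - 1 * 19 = -18147/119 = -152.50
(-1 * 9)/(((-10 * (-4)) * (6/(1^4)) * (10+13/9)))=-27/8240 = 0.00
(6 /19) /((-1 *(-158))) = 3/1501 = 0.00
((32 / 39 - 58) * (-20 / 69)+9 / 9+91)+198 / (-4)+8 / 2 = 339463/5382 = 63.07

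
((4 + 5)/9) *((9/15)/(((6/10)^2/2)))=3.33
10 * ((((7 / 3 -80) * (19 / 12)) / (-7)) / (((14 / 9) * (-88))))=-22135/17248 = -1.28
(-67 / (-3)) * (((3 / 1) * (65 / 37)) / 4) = 4355/148 = 29.43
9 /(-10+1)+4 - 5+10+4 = 12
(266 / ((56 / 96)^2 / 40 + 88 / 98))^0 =1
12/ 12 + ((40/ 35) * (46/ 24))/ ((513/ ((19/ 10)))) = 2858/2835 = 1.01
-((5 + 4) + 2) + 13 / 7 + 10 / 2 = -29/7 = -4.14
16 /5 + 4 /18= 154/45 = 3.42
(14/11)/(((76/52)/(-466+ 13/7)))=-4446/11 = -404.18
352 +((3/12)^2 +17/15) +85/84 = 595069/1680 = 354.21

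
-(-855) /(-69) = -285/23 = -12.39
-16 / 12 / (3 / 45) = -20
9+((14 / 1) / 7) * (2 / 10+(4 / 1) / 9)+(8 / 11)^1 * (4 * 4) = 10853/495 = 21.93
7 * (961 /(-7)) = -961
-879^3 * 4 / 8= -339575719.50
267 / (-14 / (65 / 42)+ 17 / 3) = -52065/659 = -79.01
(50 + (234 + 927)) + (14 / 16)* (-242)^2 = 104909/2 = 52454.50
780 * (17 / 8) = 3315/2 = 1657.50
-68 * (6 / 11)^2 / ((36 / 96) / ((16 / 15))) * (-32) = 1114112/605 = 1841.51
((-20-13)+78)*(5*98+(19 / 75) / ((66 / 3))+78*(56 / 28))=3197757/110 = 29070.52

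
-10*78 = -780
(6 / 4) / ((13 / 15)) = 1.73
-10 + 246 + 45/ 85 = 4021/17 = 236.53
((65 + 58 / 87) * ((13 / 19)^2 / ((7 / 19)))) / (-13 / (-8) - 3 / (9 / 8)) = -266344/3325 = -80.10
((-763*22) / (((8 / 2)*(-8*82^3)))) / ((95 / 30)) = 25179/83807936 = 0.00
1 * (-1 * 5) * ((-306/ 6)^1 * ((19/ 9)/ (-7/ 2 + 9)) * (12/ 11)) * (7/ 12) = 22610/363 = 62.29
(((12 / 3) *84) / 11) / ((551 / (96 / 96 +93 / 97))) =0.11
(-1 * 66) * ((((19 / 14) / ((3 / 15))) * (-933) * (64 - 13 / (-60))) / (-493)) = -751323441/13804 = -54427.95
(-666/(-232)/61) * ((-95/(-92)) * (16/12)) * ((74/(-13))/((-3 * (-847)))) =-130055/896009114 = 0.00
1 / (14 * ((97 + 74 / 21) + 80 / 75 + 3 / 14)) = 15/21379 = 0.00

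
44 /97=0.45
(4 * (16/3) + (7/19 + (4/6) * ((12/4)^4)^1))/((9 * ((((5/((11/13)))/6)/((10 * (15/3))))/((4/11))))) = 345200/2223 = 155.29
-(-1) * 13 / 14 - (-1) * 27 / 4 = 215/28 = 7.68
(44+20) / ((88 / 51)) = 408/11 = 37.09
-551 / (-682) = 551/682 = 0.81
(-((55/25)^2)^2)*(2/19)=-29282/11875 = -2.47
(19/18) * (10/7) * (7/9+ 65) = 56240/567 = 99.19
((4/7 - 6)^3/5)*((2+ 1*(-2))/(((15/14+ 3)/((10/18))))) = 0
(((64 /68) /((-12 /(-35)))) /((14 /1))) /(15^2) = 2/2295 = 0.00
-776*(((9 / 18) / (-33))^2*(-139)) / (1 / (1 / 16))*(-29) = -391007/8712 = -44.88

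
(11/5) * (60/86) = 66/43 = 1.53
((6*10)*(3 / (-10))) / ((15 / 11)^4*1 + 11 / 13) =-1712997/409588 = -4.18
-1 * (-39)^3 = 59319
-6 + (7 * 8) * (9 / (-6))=-90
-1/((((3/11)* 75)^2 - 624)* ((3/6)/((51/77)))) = 374/58051 = 0.01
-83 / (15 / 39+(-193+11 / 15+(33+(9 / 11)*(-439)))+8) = 178035/1094087 = 0.16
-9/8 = -1.12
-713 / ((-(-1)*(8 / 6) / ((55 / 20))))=-23529/16 = -1470.56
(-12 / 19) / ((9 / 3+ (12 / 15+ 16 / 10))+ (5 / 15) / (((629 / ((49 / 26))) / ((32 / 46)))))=-33852780/289478509 = -0.12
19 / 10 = 1.90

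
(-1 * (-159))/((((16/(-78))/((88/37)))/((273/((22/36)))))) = -30471714/37 = -823559.84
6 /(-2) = -3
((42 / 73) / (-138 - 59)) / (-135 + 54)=14/388287 = 0.00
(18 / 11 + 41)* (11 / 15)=469/15 = 31.27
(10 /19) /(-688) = -5/6536 = 0.00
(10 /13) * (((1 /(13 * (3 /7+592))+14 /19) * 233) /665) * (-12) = -603046872/253004323 = -2.38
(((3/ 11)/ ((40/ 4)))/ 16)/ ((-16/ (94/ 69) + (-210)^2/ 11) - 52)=141/326359040 = 0.00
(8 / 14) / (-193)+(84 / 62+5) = 266023/41881 = 6.35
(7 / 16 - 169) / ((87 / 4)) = -7.75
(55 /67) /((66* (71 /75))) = 125/9514 = 0.01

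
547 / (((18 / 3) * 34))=2.68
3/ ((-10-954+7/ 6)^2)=108/33373729 = 0.00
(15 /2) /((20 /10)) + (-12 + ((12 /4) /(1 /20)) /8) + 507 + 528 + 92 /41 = 169985/164 = 1036.49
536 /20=134/5 = 26.80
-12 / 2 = -6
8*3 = 24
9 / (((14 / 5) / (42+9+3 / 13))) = 14985/91 = 164.67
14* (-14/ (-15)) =196/15 = 13.07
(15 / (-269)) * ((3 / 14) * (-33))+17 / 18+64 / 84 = 35600/16947 = 2.10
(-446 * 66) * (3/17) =-88308/17 = -5194.59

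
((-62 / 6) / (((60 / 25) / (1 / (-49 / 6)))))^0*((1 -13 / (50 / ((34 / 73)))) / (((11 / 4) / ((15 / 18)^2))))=1604/7227 = 0.22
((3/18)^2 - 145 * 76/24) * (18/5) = -16529/10 = -1652.90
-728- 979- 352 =-2059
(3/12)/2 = 1/8 = 0.12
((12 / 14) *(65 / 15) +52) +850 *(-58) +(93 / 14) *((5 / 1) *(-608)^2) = 85602170/7 = 12228881.43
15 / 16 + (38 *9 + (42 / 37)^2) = 7539927/21904 = 344.23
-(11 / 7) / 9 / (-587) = 11/36981 = 0.00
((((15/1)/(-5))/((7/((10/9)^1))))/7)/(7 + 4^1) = -10/1617 = -0.01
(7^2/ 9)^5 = 4783.74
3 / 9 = 1/3 = 0.33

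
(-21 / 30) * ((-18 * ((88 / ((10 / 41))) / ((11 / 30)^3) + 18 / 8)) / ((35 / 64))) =510262416/3025 = 168681.79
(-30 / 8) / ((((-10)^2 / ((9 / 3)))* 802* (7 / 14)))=-9/32080 = 0.00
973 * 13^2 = 164437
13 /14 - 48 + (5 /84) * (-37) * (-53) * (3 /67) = -78501/1876 = -41.84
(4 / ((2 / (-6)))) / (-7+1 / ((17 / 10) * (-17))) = 3468/2033 = 1.71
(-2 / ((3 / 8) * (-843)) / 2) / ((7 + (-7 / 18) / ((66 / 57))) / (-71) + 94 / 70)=874720/345373447 = 0.00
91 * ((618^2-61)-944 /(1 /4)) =34405917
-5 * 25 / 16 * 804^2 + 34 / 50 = -126253108/25 = -5050124.32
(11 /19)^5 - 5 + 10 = 12541546/2476099 = 5.07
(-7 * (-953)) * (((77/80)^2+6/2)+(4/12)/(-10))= 498637237/19200 = 25970.69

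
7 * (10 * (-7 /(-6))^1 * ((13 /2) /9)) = 3185/54 = 58.98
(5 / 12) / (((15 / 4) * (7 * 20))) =1/1260 = 0.00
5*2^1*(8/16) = 5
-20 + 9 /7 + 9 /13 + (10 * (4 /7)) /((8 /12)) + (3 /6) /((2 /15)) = -2075/364 = -5.70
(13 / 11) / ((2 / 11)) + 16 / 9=149/18 = 8.28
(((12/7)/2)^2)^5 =60466176/282475249 = 0.21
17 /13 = 1.31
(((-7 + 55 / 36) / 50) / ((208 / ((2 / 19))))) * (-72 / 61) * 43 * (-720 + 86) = -2685307/1506700 = -1.78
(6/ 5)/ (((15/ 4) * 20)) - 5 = -623/125 = -4.98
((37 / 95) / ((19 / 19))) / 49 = 37/4655 = 0.01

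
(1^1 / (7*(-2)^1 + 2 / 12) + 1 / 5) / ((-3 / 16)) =-848/1245 = -0.68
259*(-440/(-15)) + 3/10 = 227929/30 = 7597.63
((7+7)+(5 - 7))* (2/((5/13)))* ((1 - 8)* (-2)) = 4368/5 = 873.60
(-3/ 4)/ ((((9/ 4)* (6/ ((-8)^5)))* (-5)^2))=72.82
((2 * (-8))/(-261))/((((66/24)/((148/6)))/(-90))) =-49.49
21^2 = 441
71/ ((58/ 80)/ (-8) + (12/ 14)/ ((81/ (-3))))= -1431360/2467 = -580.20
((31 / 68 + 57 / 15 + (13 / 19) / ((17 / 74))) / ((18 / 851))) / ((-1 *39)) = -2339399/266760 = -8.77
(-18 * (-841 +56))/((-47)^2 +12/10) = 6.39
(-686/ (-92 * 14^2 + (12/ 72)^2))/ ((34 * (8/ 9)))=27783/22071134 = 0.00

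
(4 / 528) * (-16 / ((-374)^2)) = -1/1153977 = 0.00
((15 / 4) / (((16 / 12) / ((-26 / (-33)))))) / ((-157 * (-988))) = 15/1050016 = 0.00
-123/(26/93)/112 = -11439/2912 = -3.93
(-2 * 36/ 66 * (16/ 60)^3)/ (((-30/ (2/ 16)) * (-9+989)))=4/45478125 = 0.00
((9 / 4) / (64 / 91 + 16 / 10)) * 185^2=140151375/4192 = 33433.06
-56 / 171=-0.33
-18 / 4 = -9/2 = -4.50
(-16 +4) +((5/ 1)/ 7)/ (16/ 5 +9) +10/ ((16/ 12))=-3793/854 = -4.44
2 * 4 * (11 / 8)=11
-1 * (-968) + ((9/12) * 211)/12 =15699/16 = 981.19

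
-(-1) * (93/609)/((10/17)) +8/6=9701/6090 = 1.59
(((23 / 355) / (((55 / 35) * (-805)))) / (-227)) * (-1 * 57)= -57/4432175 = 0.00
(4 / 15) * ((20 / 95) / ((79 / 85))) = 0.06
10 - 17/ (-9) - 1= 98/9 = 10.89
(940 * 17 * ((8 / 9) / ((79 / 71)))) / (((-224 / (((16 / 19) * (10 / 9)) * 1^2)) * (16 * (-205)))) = 567290/34893747 = 0.02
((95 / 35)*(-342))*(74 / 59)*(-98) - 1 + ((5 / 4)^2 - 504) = 107235603/944 = 113597.04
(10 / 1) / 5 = 2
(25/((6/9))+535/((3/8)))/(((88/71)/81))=16840845/176 = 95686.62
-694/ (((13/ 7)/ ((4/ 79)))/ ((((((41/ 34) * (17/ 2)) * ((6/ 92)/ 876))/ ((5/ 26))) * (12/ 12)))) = -99589/1326410 = -0.08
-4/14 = -2/7 = -0.29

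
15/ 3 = 5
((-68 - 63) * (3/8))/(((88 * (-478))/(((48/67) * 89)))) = 104931/1409144 = 0.07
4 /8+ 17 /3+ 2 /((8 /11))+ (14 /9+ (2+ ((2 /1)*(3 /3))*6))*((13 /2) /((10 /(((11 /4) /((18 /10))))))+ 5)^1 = 16547/162 = 102.14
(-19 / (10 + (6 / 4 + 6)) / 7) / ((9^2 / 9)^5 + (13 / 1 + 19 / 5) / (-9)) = -114/43399643 = 0.00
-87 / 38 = -2.29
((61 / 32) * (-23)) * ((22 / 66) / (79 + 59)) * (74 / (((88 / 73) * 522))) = -164761/13229568 = -0.01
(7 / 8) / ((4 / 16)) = 7/2 = 3.50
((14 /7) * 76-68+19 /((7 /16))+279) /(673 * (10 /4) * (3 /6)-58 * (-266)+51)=11380/456967 = 0.02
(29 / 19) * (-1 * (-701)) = 20329/19 = 1069.95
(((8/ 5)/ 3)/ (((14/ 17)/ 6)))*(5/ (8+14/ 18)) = 1224/553 = 2.21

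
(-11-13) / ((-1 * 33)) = 8/11 = 0.73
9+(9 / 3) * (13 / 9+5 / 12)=175/12 = 14.58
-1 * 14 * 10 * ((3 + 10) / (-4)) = 455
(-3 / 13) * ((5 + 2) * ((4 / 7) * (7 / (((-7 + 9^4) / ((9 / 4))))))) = -189/85202 = 0.00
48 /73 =0.66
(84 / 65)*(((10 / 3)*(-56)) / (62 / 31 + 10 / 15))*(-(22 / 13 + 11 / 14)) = 224.17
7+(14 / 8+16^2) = 1059/4 = 264.75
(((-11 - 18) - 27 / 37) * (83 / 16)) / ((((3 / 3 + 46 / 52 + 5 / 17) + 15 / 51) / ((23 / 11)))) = -10547225/80882 = -130.40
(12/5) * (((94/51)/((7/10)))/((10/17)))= 376/35 = 10.74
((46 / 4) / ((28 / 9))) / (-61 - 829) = -207/49840 = 0.00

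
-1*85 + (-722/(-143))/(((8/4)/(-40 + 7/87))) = -2311238/12441 = -185.78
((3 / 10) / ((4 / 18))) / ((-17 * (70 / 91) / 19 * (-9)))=741/3400 = 0.22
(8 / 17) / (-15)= -8/255 = -0.03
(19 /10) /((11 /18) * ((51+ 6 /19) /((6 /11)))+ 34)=6498/312905 = 0.02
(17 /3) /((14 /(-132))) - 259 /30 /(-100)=-1120187/21000 = -53.34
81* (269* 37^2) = 29829141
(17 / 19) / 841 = 17/15979 = 0.00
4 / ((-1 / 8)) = -32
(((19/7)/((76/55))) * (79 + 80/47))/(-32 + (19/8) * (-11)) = -83446/30597 = -2.73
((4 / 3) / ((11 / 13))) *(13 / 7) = 676/231 = 2.93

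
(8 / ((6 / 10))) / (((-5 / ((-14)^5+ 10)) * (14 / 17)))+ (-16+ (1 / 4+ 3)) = 146284337/84 = 1741480.20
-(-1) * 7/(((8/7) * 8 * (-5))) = -0.15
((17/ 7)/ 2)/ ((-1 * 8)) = -17/112 = -0.15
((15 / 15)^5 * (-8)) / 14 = -4/7 = -0.57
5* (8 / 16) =5/2 = 2.50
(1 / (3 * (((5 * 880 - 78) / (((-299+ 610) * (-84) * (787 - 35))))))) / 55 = -3274208/118855 = -27.55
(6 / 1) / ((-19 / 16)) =-96/19 = -5.05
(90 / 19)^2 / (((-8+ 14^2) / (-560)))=-1134000/16967 = -66.84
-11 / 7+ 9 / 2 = 2.93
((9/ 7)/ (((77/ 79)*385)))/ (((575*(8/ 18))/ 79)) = 505521/477284500 = 0.00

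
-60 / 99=-20/33 = -0.61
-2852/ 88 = -713/22 = -32.41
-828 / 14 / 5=-414/35 = -11.83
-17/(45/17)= -289/45 = -6.42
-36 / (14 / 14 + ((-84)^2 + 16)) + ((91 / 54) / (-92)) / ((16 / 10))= -4648999/281109312 = -0.02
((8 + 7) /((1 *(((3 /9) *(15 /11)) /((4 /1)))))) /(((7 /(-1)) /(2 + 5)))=-132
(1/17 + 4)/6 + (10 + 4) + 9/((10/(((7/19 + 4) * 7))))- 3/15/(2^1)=27195/646 = 42.10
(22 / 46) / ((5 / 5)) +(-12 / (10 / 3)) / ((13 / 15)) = -1099/299 = -3.68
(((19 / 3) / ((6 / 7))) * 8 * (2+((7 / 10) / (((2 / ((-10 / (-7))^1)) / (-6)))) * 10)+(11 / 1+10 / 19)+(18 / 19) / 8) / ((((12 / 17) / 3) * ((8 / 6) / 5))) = -95551135/3648 = -26192.75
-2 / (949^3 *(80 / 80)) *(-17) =34/854670349 = 0.00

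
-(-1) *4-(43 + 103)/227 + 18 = 4848/227 = 21.36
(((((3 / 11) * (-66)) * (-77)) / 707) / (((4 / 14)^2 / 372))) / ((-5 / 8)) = -7218288/505 = -14293.64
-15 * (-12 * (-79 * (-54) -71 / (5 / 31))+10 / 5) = 688614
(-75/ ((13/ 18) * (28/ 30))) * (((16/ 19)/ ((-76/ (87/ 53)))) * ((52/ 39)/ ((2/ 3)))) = 7047000/1741103 = 4.05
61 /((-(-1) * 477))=61/477 = 0.13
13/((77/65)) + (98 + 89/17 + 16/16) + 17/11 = 152832/1309 = 116.75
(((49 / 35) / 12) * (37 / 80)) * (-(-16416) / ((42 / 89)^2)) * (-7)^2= 38979241/200 = 194896.20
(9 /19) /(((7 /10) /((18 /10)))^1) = 162/133 = 1.22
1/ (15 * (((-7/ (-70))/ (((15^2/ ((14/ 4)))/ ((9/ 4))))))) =400/21 = 19.05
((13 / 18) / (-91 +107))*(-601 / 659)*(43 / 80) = -335959/15183360 = -0.02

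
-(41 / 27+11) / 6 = -169/81 = -2.09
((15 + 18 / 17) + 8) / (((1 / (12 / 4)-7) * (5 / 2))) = -1.44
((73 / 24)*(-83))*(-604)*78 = 11893817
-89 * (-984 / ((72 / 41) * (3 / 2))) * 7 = 2094526/9 = 232725.11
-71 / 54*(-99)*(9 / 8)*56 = 16401/2 = 8200.50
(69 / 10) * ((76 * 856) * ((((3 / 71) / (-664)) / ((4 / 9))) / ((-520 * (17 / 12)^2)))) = 34087311/553500025 = 0.06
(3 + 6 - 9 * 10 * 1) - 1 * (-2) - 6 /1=-85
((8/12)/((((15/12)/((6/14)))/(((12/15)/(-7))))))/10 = -16/6125 = 0.00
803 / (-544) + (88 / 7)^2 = 4173389/26656 = 156.56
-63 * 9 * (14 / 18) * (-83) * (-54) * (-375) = 741210750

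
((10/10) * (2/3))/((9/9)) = 0.67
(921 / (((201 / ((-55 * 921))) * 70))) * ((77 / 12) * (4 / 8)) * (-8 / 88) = 1036739/1072 = 967.11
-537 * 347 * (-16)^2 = -47702784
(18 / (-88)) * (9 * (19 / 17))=-1539/748 = -2.06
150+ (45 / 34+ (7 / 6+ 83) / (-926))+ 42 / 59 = 846736259/5572668 = 151.94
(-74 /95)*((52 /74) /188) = -13/4465 = 0.00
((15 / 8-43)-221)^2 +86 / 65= 68710.84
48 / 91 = 0.53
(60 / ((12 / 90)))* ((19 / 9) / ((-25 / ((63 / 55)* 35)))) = -16758/11 = -1523.45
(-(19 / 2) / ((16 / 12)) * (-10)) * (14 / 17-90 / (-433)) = 540930/7361 = 73.49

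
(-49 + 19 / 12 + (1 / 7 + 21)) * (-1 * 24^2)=105936/7 = 15133.71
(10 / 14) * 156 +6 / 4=1581/14 = 112.93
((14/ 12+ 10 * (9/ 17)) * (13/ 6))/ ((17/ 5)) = 42835/10404 = 4.12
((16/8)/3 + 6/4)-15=-77/6 = -12.83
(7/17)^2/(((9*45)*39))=49/4564755 = 0.00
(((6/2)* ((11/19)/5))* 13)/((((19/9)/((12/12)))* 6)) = 1287/3610 = 0.36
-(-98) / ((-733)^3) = -98/393832837 = 0.00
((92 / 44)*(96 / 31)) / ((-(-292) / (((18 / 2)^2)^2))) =3621672/24893 = 145.49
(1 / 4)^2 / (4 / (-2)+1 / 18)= -9/280 = -0.03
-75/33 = -25/11 = -2.27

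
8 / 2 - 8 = -4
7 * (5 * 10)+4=354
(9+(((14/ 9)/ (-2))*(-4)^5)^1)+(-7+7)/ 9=7249/9 = 805.44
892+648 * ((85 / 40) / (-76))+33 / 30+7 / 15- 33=960391/1140 = 842.45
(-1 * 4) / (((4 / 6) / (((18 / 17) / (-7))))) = 108/119 = 0.91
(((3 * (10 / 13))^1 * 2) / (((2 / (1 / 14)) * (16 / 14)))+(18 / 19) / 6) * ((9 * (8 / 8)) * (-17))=-91341/1976 = -46.23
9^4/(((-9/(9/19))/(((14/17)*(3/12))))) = -45927/646 = -71.09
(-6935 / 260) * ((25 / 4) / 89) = -34675/18512 = -1.87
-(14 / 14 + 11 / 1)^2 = -144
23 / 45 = 0.51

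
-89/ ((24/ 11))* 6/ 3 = -979/12 = -81.58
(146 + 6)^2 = 23104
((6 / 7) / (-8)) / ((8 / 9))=-27/224 = -0.12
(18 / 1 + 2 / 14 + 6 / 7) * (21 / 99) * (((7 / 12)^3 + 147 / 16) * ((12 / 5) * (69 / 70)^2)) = 23288167/264000 = 88.21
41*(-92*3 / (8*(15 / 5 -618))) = 23/10 = 2.30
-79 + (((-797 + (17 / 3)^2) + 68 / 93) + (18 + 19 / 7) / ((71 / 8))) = -116591137/138663 = -840.82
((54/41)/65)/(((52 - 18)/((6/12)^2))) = 27/181220 = 0.00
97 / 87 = 1.11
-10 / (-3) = 3.33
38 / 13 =2.92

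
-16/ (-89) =16/89 = 0.18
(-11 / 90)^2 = 121/8100 = 0.01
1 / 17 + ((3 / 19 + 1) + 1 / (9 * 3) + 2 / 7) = 93980/61047 = 1.54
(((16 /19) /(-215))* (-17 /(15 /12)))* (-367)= -399296/20425 = -19.55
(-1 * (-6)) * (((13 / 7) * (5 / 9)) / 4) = 65/42 = 1.55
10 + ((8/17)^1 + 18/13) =11.86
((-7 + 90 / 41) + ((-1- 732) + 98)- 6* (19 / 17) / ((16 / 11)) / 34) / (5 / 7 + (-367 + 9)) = 849257325/474149584 = 1.79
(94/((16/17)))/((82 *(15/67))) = 53533/9840 = 5.44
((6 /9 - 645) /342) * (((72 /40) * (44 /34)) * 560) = -2381456/969 = -2457.64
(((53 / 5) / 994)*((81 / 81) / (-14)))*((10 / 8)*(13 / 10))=-689/556640 = 0.00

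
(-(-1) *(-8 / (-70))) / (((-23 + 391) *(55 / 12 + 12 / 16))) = 3/51520 = 0.00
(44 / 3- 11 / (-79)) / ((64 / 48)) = 3509/316 = 11.10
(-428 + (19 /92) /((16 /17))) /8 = -629693/11776 = -53.47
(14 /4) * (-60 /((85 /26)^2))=-28392/1445 = -19.65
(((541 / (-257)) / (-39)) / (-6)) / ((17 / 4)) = -1082/511173 = 0.00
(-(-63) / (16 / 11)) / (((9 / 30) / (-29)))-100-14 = -34407/8 = -4300.88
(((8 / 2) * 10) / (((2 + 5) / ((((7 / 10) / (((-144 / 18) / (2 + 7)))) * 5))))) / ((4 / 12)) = -67.50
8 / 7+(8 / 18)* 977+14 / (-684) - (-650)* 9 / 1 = 6285.34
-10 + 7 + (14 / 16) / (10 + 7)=-401/136 = -2.95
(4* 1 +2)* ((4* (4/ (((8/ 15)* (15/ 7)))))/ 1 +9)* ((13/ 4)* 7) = 6279/2 = 3139.50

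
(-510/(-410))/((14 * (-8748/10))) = -85/836892 = 0.00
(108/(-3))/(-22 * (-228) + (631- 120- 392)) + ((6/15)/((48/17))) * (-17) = -297667/123240 = -2.42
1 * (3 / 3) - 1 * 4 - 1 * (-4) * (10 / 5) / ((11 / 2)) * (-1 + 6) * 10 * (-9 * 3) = -21633/11 = -1966.64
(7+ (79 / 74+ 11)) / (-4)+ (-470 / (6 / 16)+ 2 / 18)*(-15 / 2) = 8342227/888 = 9394.40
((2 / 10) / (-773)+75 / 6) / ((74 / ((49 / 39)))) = 4734527/22308780 = 0.21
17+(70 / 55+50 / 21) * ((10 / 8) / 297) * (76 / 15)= 3514993/205821 = 17.08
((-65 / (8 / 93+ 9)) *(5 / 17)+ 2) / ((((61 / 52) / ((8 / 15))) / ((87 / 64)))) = -667/10370 = -0.06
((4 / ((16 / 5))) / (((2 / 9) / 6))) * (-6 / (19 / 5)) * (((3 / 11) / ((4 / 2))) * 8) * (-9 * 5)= 546750/209 = 2616.03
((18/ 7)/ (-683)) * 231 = -594/683 = -0.87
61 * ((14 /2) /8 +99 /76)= 20191/152 = 132.84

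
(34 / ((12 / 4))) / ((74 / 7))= 1.07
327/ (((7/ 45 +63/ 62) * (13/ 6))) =5473980/42497 = 128.81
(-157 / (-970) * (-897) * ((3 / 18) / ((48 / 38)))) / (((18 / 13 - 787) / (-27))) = -104354289/158505760 = -0.66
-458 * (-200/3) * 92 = 2809066.67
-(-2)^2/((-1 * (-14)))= -2/7 = -0.29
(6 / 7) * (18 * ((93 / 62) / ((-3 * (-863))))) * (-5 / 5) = -0.01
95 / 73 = 1.30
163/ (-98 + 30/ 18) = -489/289 = -1.69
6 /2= 3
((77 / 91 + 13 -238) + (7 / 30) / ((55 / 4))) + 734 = 5468282/10725 = 509.86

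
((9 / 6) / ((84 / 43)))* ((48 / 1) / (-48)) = -43/56 = -0.77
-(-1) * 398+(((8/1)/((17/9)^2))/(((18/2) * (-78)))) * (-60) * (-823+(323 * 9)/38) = 254.94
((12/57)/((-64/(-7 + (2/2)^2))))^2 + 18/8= 51993/23104 = 2.25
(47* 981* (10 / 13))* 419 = 193188330/13 = 14860640.77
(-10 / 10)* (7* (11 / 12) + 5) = -137/12 = -11.42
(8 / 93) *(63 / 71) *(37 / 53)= 6216/116653 = 0.05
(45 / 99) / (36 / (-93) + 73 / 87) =13485/13409 = 1.01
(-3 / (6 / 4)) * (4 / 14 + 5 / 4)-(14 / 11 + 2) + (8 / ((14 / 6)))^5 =172831951/369754 = 467.42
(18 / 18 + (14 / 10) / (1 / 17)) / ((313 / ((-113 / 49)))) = -14012/76685 = -0.18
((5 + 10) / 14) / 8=15/112 = 0.13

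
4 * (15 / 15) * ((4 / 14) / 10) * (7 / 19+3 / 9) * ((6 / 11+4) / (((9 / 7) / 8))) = 12800/5643 = 2.27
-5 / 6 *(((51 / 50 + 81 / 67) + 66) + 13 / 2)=-125171/2010 = -62.27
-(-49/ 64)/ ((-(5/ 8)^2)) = -49/25 = -1.96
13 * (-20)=-260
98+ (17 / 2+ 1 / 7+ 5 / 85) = 25395/238 = 106.70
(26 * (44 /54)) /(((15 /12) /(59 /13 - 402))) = -909392/135 = -6736.24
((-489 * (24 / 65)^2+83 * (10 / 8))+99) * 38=43696561/8450 = 5171.19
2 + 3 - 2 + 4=7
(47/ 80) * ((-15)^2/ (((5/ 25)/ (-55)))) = -581625/16 = -36351.56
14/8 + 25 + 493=2079/4 = 519.75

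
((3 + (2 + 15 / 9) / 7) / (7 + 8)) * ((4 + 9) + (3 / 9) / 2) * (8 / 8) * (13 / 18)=37999/17010 = 2.23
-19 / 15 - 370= -5569/15 = -371.27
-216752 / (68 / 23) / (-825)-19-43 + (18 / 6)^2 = 502999/14025 = 35.86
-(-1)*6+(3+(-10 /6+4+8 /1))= 58/3 = 19.33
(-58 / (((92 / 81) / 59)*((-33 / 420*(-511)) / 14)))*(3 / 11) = -58208220/203159 = -286.52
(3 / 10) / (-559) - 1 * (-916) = 5120437/5590 = 916.00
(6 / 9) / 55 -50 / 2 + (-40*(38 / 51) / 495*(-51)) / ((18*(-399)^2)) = -932758619/37328445 = -24.99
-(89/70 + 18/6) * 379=-113321/70 = -1618.87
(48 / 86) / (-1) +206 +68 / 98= 434328/2107 = 206.14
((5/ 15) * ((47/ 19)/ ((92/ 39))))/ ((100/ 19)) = 611/9200 = 0.07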